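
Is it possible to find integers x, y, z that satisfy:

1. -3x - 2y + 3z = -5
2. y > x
Yes

Take x = 0, y = 1, z = -1. Substituting into each constraint:
  (1) -3(0) - 2(1) + 3(-1) = -5 ✓
  (2) 1 > 0 ✓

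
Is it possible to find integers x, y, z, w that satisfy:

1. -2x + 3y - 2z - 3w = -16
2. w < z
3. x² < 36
Yes

Take x = 0, y = 2, z = 5, w = 4. Substituting into each constraint:
  (1) -2(0) + 3(2) - 2(5) - 3(4) = -16 ✓
  (2) 4 < 5 ✓
  (3) x² = (0)² = 0, and 0 < 36 ✓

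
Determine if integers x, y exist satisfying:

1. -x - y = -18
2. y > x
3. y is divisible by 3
Yes

Take x = 6, y = 12. Substituting into each constraint:
  (1) (-6) + (-12) = -18 ✓
  (2) 12 > 6 ✓
  (3) 12 = 3 × 4, remainder 0 ✓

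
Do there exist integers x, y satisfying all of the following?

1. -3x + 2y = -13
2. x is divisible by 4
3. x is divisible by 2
No

A contradictory subset is {-3x + 2y = -13, x is divisible by 2}. No integer assignment can satisfy these jointly:

  - -3x + 2y = -13: is a linear equation tying the variables together
  - x is divisible by 2: restricts x to multiples of 2

Modular obstruction: writing x = 2x', every remaining term of the linear equation is divisible by 2, so the left side is ≡ 0 (mod 2); but the right side -13 ≡ 1 (mod 2). No integers can satisfy it.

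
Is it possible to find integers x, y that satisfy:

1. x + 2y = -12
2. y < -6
Yes

Take x = 2, y = -7. Substituting into each constraint:
  (1) 2 + 2(-7) = -12 ✓
  (2) -7 < -6 ✓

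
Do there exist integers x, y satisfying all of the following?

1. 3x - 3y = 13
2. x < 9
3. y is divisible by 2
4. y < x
No

Even the single constraint (3x - 3y = 13) is infeasible over the integers.

  - 3x - 3y = 13: every term on the left is divisible by 3, so the LHS ≡ 0 (mod 3), but the RHS 13 is not — no integer solution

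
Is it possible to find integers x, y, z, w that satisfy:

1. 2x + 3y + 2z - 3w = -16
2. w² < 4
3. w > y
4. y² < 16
Yes

Take x = -5, y = -2, z = 0, w = 0. Substituting into each constraint:
  (1) 2(-5) + 3(-2) + 2(0) - 3(0) = -16 ✓
  (2) w² = (0)² = 0, and 0 < 4 ✓
  (3) 0 > -2 ✓
  (4) y² = (-2)² = 4, and 4 < 16 ✓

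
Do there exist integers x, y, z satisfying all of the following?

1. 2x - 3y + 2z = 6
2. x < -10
Yes

Take x = -11, y = 0, z = 14. Substituting into each constraint:
  (1) 2(-11) - 3(0) + 2(14) = 6 ✓
  (2) -11 < -10 ✓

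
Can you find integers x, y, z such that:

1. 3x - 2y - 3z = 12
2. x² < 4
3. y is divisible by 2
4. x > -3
Yes

Take x = 0, y = 0, z = -4. Substituting into each constraint:
  (1) 3(0) - 2(0) - 3(-4) = 12 ✓
  (2) x² = (0)² = 0, and 0 < 4 ✓
  (3) 0 = 2 × 0, remainder 0 ✓
  (4) 0 > -3 ✓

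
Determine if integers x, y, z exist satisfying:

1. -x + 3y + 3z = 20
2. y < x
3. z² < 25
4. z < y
Yes

Take x = 7, y = 5, z = 4. Substituting into each constraint:
  (1) (-7) + 3(5) + 3(4) = 20 ✓
  (2) 5 < 7 ✓
  (3) z² = (4)² = 16, and 16 < 25 ✓
  (4) 4 < 5 ✓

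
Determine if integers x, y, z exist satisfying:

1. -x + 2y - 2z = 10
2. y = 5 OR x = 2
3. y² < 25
Yes

Take x = 2, y = 4, z = -2. Substituting into each constraint:
  (1) (-2) + 2(4) - 2(-2) = 10 ✓
  (2) x = 2, target 2 ✓ (second branch holds)
  (3) y² = (4)² = 16, and 16 < 25 ✓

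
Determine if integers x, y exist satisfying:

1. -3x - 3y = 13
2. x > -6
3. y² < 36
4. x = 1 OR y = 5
No

Even the single constraint (-3x - 3y = 13) is infeasible over the integers.

  - -3x - 3y = 13: every term on the left is divisible by 3, so the LHS ≡ 0 (mod 3), but the RHS 13 is not — no integer solution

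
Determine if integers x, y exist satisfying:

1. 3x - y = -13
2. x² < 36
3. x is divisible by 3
Yes

Take x = 0, y = 13. Substituting into each constraint:
  (1) 3(0) + (-13) = -13 ✓
  (2) x² = (0)² = 0, and 0 < 36 ✓
  (3) 0 = 3 × 0, remainder 0 ✓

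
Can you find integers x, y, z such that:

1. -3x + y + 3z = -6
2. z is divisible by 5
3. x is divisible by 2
Yes

Take x = 0, y = -6, z = 0. Substituting into each constraint:
  (1) -3(0) + (-6) + 3(0) = -6 ✓
  (2) 0 = 5 × 0, remainder 0 ✓
  (3) 0 = 2 × 0, remainder 0 ✓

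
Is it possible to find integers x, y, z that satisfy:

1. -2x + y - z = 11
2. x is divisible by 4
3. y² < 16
Yes

Take x = 0, y = 2, z = -9. Substituting into each constraint:
  (1) -2(0) + 2 + 9 = 11 ✓
  (2) 0 = 4 × 0, remainder 0 ✓
  (3) y² = (2)² = 4, and 4 < 16 ✓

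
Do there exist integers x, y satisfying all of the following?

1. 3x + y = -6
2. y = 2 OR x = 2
Yes

Take x = 2, y = -12. Substituting into each constraint:
  (1) 3(2) + (-12) = -6 ✓
  (2) x = 2, target 2 ✓ (second branch holds)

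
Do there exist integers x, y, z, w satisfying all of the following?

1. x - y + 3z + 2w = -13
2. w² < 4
Yes

Take x = 0, y = 13, z = 0, w = 0. Substituting into each constraint:
  (1) 0 + (-13) + 3(0) + 2(0) = -13 ✓
  (2) w² = (0)² = 0, and 0 < 4 ✓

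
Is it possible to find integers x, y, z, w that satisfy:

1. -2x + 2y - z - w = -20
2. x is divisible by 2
Yes

Take x = 0, y = -10, z = 0, w = 0. Substituting into each constraint:
  (1) -2(0) + 2(-10) + 0 + 0 = -20 ✓
  (2) 0 = 2 × 0, remainder 0 ✓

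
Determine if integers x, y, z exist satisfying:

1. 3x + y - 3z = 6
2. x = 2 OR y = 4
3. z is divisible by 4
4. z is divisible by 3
Yes

Take x = 2, y = 36, z = 12. Substituting into each constraint:
  (1) 3(2) + 36 - 3(12) = 6 ✓
  (2) x = 2, target 2 ✓ (first branch holds)
  (3) 12 = 4 × 3, remainder 0 ✓
  (4) 12 = 3 × 4, remainder 0 ✓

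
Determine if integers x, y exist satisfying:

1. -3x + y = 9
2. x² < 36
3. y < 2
Yes

Take x = -3, y = 0. Substituting into each constraint:
  (1) -3(-3) + 0 = 9 ✓
  (2) x² = (-3)² = 9, and 9 < 36 ✓
  (3) 0 < 2 ✓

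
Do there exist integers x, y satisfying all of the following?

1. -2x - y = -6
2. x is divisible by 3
Yes

Take x = 0, y = 6. Substituting into each constraint:
  (1) -2(0) + (-6) = -6 ✓
  (2) 0 = 3 × 0, remainder 0 ✓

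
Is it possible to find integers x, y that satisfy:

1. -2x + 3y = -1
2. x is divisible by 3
No

The full constraint system is jointly infeasible over the integers. Each constraint and what it forces:

  - -2x + 3y = -1: is a linear equation tying the variables together
  - x is divisible by 3: restricts x to multiples of 3

Modular obstruction: writing x = 3x', every remaining term of the linear equation is divisible by 3, so the left side is ≡ 0 (mod 3); but the right side -1 ≡ 2 (mod 3). No integers can satisfy it.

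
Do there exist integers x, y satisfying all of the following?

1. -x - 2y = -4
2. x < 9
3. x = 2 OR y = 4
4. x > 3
No

A contradictory subset is {-x - 2y = -4, x = 2 OR y = 4, x > 3}. No integer assignment can satisfy these jointly:

  - -x - 2y = -4: is a linear equation tying the variables together
  - x = 2 OR y = 4: forces a choice: either x = 2 or y = 4
  - x > 3: bounds one variable relative to a constant

Split on the disjunction (x = 2 OR y = 4):
  • If x = 2: this contradicts the bound x ≥ 4.
  • If y = 4: the equation forces x = -4, which contradicts the bound x ≥ 4.
Both branches are infeasible, so the system has no integer solution.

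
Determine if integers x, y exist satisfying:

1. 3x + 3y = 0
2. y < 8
Yes

Take x = 0, y = 0. Substituting into each constraint:
  (1) 3(0) + 3(0) = 0 ✓
  (2) 0 < 8 ✓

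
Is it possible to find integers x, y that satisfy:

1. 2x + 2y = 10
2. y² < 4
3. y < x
Yes

Take x = 5, y = 0. Substituting into each constraint:
  (1) 2(5) + 2(0) = 10 ✓
  (2) y² = (0)² = 0, and 0 < 4 ✓
  (3) 0 < 5 ✓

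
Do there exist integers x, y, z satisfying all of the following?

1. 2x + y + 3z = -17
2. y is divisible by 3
Yes

Take x = 2, y = 0, z = -7. Substituting into each constraint:
  (1) 2(2) + 0 + 3(-7) = -17 ✓
  (2) 0 = 3 × 0, remainder 0 ✓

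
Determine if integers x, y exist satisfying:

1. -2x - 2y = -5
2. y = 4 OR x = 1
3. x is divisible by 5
No

Even the single constraint (-2x - 2y = -5) is infeasible over the integers.

  - -2x - 2y = -5: every term on the left is divisible by 2, so the LHS ≡ 0 (mod 2), but the RHS -5 is not — no integer solution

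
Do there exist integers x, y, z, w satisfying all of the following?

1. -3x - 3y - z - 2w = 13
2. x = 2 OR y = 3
Yes

Take x = 0, y = 3, z = 0, w = -11. Substituting into each constraint:
  (1) -3(0) - 3(3) + 0 - 2(-11) = 13 ✓
  (2) y = 3, target 3 ✓ (second branch holds)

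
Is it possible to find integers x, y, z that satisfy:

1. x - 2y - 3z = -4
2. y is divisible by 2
Yes

Take x = 0, y = 2, z = 0. Substituting into each constraint:
  (1) 0 - 2(2) - 3(0) = -4 ✓
  (2) 2 = 2 × 1, remainder 0 ✓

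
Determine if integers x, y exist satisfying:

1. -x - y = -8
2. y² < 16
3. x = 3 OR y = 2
Yes

Take x = 6, y = 2. Substituting into each constraint:
  (1) (-6) + (-2) = -8 ✓
  (2) y² = (2)² = 4, and 4 < 16 ✓
  (3) y = 2, target 2 ✓ (second branch holds)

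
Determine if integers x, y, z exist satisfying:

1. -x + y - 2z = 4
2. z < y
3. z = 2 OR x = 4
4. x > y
Yes

Take x = 4, y = 2, z = -3. Substituting into each constraint:
  (1) (-4) + 2 - 2(-3) = 4 ✓
  (2) -3 < 2 ✓
  (3) x = 4, target 4 ✓ (second branch holds)
  (4) 4 > 2 ✓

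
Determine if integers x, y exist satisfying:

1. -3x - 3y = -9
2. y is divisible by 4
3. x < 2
Yes

Take x = -1, y = 4. Substituting into each constraint:
  (1) -3(-1) - 3(4) = -9 ✓
  (2) 4 = 4 × 1, remainder 0 ✓
  (3) -1 < 2 ✓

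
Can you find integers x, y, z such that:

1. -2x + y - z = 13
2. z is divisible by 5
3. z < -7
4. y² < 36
Yes

Take x = -3, y = -3, z = -10. Substituting into each constraint:
  (1) -2(-3) + (-3) + 10 = 13 ✓
  (2) -10 = 5 × -2, remainder 0 ✓
  (3) -10 < -7 ✓
  (4) y² = (-3)² = 9, and 9 < 36 ✓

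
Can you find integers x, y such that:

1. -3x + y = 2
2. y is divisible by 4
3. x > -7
Yes

Take x = 2, y = 8. Substituting into each constraint:
  (1) -3(2) + 8 = 2 ✓
  (2) 8 = 4 × 2, remainder 0 ✓
  (3) 2 > -7 ✓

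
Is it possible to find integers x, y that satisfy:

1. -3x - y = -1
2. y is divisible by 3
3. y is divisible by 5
No

A contradictory subset is {-3x - y = -1, y is divisible by 3}. No integer assignment can satisfy these jointly:

  - -3x - y = -1: is a linear equation tying the variables together
  - y is divisible by 3: restricts y to multiples of 3

Modular obstruction: writing y = 3y', every remaining term of the linear equation is divisible by 3, so the left side is ≡ 0 (mod 3); but the right side -1 ≡ 2 (mod 3). No integers can satisfy it.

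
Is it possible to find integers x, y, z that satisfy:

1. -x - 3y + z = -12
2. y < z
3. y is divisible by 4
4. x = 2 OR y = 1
Yes

Take x = 2, y = 8, z = 14. Substituting into each constraint:
  (1) (-2) - 3(8) + 14 = -12 ✓
  (2) 8 < 14 ✓
  (3) 8 = 4 × 2, remainder 0 ✓
  (4) x = 2, target 2 ✓ (first branch holds)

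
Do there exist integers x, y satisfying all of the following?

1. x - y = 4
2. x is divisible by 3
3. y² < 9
Yes

Take x = 6, y = 2. Substituting into each constraint:
  (1) 6 + (-2) = 4 ✓
  (2) 6 = 3 × 2, remainder 0 ✓
  (3) y² = (2)² = 4, and 4 < 9 ✓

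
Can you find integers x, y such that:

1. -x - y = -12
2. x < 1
Yes

Take x = 0, y = 12. Substituting into each constraint:
  (1) 0 + (-12) = -12 ✓
  (2) 0 < 1 ✓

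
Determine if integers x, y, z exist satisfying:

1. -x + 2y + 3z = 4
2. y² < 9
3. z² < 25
Yes

Take x = 0, y = 2, z = 0. Substituting into each constraint:
  (1) 0 + 2(2) + 3(0) = 4 ✓
  (2) y² = (2)² = 4, and 4 < 9 ✓
  (3) z² = (0)² = 0, and 0 < 25 ✓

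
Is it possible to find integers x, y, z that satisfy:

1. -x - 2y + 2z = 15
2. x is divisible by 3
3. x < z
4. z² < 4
Yes

Take x = -9, y = -2, z = 1. Substituting into each constraint:
  (1) 9 - 2(-2) + 2(1) = 15 ✓
  (2) -9 = 3 × -3, remainder 0 ✓
  (3) -9 < 1 ✓
  (4) z² = (1)² = 1, and 1 < 4 ✓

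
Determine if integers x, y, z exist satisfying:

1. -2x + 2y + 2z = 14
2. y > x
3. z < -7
Yes

Take x = 0, y = 15, z = -8. Substituting into each constraint:
  (1) -2(0) + 2(15) + 2(-8) = 14 ✓
  (2) 15 > 0 ✓
  (3) -8 < -7 ✓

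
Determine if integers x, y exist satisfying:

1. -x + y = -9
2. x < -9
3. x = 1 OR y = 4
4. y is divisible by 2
No

A contradictory subset is {-x + y = -9, x < -9, x = 1 OR y = 4}. No integer assignment can satisfy these jointly:

  - -x + y = -9: is a linear equation tying the variables together
  - x < -9: bounds one variable relative to a constant
  - x = 1 OR y = 4: forces a choice: either x = 1 or y = 4

Split on the disjunction (x = 1 OR y = 4):
  • If x = 1: this contradicts the bound x ≤ -10.
  • If y = 4: the equation forces x = 13, which contradicts the bound x ≤ -10.
Both branches are infeasible, so the system has no integer solution.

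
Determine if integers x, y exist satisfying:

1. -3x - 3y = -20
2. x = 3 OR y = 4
No

Even the single constraint (-3x - 3y = -20) is infeasible over the integers.

  - -3x - 3y = -20: every term on the left is divisible by 3, so the LHS ≡ 0 (mod 3), but the RHS -20 is not — no integer solution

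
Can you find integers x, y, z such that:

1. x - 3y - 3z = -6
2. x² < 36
Yes

Take x = 0, y = 2, z = 0. Substituting into each constraint:
  (1) 0 - 3(2) - 3(0) = -6 ✓
  (2) x² = (0)² = 0, and 0 < 36 ✓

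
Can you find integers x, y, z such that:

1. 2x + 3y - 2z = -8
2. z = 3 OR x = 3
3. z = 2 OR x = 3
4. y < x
Yes

Take x = 3, y = -4, z = 1. Substituting into each constraint:
  (1) 2(3) + 3(-4) - 2(1) = -8 ✓
  (2) x = 3, target 3 ✓ (second branch holds)
  (3) x = 3, target 3 ✓ (second branch holds)
  (4) -4 < 3 ✓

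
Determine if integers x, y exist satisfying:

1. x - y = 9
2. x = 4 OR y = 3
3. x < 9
Yes

Take x = 4, y = -5. Substituting into each constraint:
  (1) 4 + 5 = 9 ✓
  (2) x = 4, target 4 ✓ (first branch holds)
  (3) 4 < 9 ✓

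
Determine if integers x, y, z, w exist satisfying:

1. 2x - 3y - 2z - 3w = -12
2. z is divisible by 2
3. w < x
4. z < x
Yes

Take x = -1, y = 8, z = -4, w = -2. Substituting into each constraint:
  (1) 2(-1) - 3(8) - 2(-4) - 3(-2) = -12 ✓
  (2) -4 = 2 × -2, remainder 0 ✓
  (3) -2 < -1 ✓
  (4) -4 < -1 ✓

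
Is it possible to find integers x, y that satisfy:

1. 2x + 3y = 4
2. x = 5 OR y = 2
Yes

Take x = -1, y = 2. Substituting into each constraint:
  (1) 2(-1) + 3(2) = 4 ✓
  (2) y = 2, target 2 ✓ (second branch holds)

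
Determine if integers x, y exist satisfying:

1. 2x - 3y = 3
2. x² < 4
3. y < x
Yes

Take x = 0, y = -1. Substituting into each constraint:
  (1) 2(0) - 3(-1) = 3 ✓
  (2) x² = (0)² = 0, and 0 < 4 ✓
  (3) -1 < 0 ✓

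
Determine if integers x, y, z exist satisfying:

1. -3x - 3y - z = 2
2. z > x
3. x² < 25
Yes

Take x = 0, y = -1, z = 1. Substituting into each constraint:
  (1) -3(0) - 3(-1) + (-1) = 2 ✓
  (2) 1 > 0 ✓
  (3) x² = (0)² = 0, and 0 < 25 ✓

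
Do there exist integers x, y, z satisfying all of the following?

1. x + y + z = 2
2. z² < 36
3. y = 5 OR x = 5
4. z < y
Yes

Take x = -7, y = 5, z = 4. Substituting into each constraint:
  (1) (-7) + 5 + 4 = 2 ✓
  (2) z² = (4)² = 16, and 16 < 36 ✓
  (3) y = 5, target 5 ✓ (first branch holds)
  (4) 4 < 5 ✓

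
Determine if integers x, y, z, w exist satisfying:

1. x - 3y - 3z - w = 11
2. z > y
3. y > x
Yes

Take x = -1, y = 0, z = 1, w = -15. Substituting into each constraint:
  (1) (-1) - 3(0) - 3(1) + 15 = 11 ✓
  (2) 1 > 0 ✓
  (3) 0 > -1 ✓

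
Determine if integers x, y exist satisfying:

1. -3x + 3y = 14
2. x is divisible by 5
No

Even the single constraint (-3x + 3y = 14) is infeasible over the integers.

  - -3x + 3y = 14: every term on the left is divisible by 3, so the LHS ≡ 0 (mod 3), but the RHS 14 is not — no integer solution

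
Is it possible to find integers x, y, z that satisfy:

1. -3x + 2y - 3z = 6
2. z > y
Yes

Take x = -3, y = 0, z = 1. Substituting into each constraint:
  (1) -3(-3) + 2(0) - 3(1) = 6 ✓
  (2) 1 > 0 ✓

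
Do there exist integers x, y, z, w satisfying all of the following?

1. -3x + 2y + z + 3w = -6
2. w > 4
Yes

Take x = 7, y = 0, z = 0, w = 5. Substituting into each constraint:
  (1) -3(7) + 2(0) + 0 + 3(5) = -6 ✓
  (2) 5 > 4 ✓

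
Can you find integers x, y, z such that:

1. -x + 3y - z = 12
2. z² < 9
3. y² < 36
Yes

Take x = 0, y = 4, z = 0. Substituting into each constraint:
  (1) 0 + 3(4) + 0 = 12 ✓
  (2) z² = (0)² = 0, and 0 < 9 ✓
  (3) y² = (4)² = 16, and 16 < 36 ✓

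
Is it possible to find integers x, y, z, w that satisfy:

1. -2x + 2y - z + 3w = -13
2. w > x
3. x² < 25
Yes

Take x = 0, y = 0, z = 16, w = 1. Substituting into each constraint:
  (1) -2(0) + 2(0) + (-16) + 3(1) = -13 ✓
  (2) 1 > 0 ✓
  (3) x² = (0)² = 0, and 0 < 25 ✓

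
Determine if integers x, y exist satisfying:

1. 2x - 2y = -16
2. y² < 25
Yes

Take x = -8, y = 0. Substituting into each constraint:
  (1) 2(-8) - 2(0) = -16 ✓
  (2) y² = (0)² = 0, and 0 < 25 ✓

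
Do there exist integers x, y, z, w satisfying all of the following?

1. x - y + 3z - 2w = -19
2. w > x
Yes

Take x = 2, y = 0, z = -5, w = 3. Substituting into each constraint:
  (1) 2 + 0 + 3(-5) - 2(3) = -19 ✓
  (2) 3 > 2 ✓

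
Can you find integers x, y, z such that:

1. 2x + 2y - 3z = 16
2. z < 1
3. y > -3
Yes

Take x = 8, y = 0, z = 0. Substituting into each constraint:
  (1) 2(8) + 2(0) - 3(0) = 16 ✓
  (2) 0 < 1 ✓
  (3) 0 > -3 ✓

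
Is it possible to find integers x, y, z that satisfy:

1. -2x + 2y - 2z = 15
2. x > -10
No

Even the single constraint (-2x + 2y - 2z = 15) is infeasible over the integers.

  - -2x + 2y - 2z = 15: every term on the left is divisible by 2, so the LHS ≡ 0 (mod 2), but the RHS 15 is not — no integer solution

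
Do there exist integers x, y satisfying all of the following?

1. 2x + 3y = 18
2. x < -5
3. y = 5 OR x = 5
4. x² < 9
No

A contradictory subset is {2x + 3y = 18, x < -5, y = 5 OR x = 5}. No integer assignment can satisfy these jointly:

  - 2x + 3y = 18: is a linear equation tying the variables together
  - x < -5: bounds one variable relative to a constant
  - y = 5 OR x = 5: forces a choice: either y = 5 or x = 5

Split on the disjunction (y = 5 OR x = 5):
  • If y = 5: with y = 5, every remaining term of the linear equation is divisible by 2, so the left side is ≡ 0 (mod 2); but the right side 3 ≡ 1 (mod 2). No integers can satisfy it.
  • If x = 5: this contradicts the bound x ≤ -6.
Both branches are infeasible, so the system has no integer solution.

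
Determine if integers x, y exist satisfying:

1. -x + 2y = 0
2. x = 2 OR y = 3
Yes

Take x = 6, y = 3. Substituting into each constraint:
  (1) (-6) + 2(3) = 0 ✓
  (2) y = 3, target 3 ✓ (second branch holds)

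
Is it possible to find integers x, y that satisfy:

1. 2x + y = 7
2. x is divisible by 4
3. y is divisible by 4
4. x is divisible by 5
No

A contradictory subset is {2x + y = 7, y is divisible by 4}. No integer assignment can satisfy these jointly:

  - 2x + y = 7: is a linear equation tying the variables together
  - y is divisible by 4: restricts y to multiples of 4

Modular obstruction: writing y = 4y', every remaining term of the linear equation is divisible by 2, so the left side is ≡ 0 (mod 2); but the right side 7 ≡ 1 (mod 2). No integers can satisfy it.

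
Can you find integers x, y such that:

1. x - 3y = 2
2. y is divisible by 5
Yes

Take x = 2, y = 0. Substituting into each constraint:
  (1) 2 - 3(0) = 2 ✓
  (2) 0 = 5 × 0, remainder 0 ✓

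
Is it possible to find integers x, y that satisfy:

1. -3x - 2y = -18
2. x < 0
Yes

Take x = -2, y = 12. Substituting into each constraint:
  (1) -3(-2) - 2(12) = -18 ✓
  (2) -2 < 0 ✓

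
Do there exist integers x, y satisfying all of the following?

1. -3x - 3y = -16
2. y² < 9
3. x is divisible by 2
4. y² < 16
No

Even the single constraint (-3x - 3y = -16) is infeasible over the integers.

  - -3x - 3y = -16: every term on the left is divisible by 3, so the LHS ≡ 0 (mod 3), but the RHS -16 is not — no integer solution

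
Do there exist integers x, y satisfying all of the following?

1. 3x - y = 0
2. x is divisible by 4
Yes

Take x = 0, y = 0. Substituting into each constraint:
  (1) 3(0) + 0 = 0 ✓
  (2) 0 = 4 × 0, remainder 0 ✓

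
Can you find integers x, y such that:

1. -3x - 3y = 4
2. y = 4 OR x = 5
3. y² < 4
No

Even the single constraint (-3x - 3y = 4) is infeasible over the integers.

  - -3x - 3y = 4: every term on the left is divisible by 3, so the LHS ≡ 0 (mod 3), but the RHS 4 is not — no integer solution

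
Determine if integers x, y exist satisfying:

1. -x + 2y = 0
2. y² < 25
Yes

Take x = 0, y = 0. Substituting into each constraint:
  (1) 0 + 2(0) = 0 ✓
  (2) y² = (0)² = 0, and 0 < 25 ✓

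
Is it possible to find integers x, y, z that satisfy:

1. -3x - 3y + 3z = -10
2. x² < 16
No

Even the single constraint (-3x - 3y + 3z = -10) is infeasible over the integers.

  - -3x - 3y + 3z = -10: every term on the left is divisible by 3, so the LHS ≡ 0 (mod 3), but the RHS -10 is not — no integer solution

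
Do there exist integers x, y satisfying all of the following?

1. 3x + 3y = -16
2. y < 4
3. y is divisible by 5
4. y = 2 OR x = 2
No

Even the single constraint (3x + 3y = -16) is infeasible over the integers.

  - 3x + 3y = -16: every term on the left is divisible by 3, so the LHS ≡ 0 (mod 3), but the RHS -16 is not — no integer solution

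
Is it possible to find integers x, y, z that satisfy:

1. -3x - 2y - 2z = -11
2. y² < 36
Yes

Take x = 1, y = 0, z = 4. Substituting into each constraint:
  (1) -3(1) - 2(0) - 2(4) = -11 ✓
  (2) y² = (0)² = 0, and 0 < 36 ✓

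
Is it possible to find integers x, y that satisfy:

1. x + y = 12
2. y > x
Yes

Take x = 5, y = 7. Substituting into each constraint:
  (1) 5 + 7 = 12 ✓
  (2) 7 > 5 ✓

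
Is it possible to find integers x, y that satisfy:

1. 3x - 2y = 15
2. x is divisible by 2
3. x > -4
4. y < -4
No

A contradictory subset is {3x - 2y = 15, x is divisible by 2}. No integer assignment can satisfy these jointly:

  - 3x - 2y = 15: is a linear equation tying the variables together
  - x is divisible by 2: restricts x to multiples of 2

Modular obstruction: writing x = 2x', every remaining term of the linear equation is divisible by 2, so the left side is ≡ 0 (mod 2); but the right side 15 ≡ 1 (mod 2). No integers can satisfy it.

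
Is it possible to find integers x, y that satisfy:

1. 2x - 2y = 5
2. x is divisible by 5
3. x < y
No

Even the single constraint (2x - 2y = 5) is infeasible over the integers.

  - 2x - 2y = 5: every term on the left is divisible by 2, so the LHS ≡ 0 (mod 2), but the RHS 5 is not — no integer solution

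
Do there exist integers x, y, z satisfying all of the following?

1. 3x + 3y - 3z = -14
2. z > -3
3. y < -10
No

Even the single constraint (3x + 3y - 3z = -14) is infeasible over the integers.

  - 3x + 3y - 3z = -14: every term on the left is divisible by 3, so the LHS ≡ 0 (mod 3), but the RHS -14 is not — no integer solution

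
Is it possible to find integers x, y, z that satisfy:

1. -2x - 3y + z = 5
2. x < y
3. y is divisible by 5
Yes

Take x = -1, y = 0, z = 3. Substituting into each constraint:
  (1) -2(-1) - 3(0) + 3 = 5 ✓
  (2) -1 < 0 ✓
  (3) 0 = 5 × 0, remainder 0 ✓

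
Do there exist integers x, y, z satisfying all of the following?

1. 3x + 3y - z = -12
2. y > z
Yes

Take x = -5, y = 1, z = 0. Substituting into each constraint:
  (1) 3(-5) + 3(1) + 0 = -12 ✓
  (2) 1 > 0 ✓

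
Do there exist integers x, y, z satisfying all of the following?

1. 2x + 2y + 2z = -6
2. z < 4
Yes

Take x = 0, y = 0, z = -3. Substituting into each constraint:
  (1) 2(0) + 2(0) + 2(-3) = -6 ✓
  (2) -3 < 4 ✓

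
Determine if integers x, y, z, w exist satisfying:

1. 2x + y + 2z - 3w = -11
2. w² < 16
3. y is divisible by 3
Yes

Take x = -4, y = 0, z = 0, w = 1. Substituting into each constraint:
  (1) 2(-4) + 0 + 2(0) - 3(1) = -11 ✓
  (2) w² = (1)² = 1, and 1 < 16 ✓
  (3) 0 = 3 × 0, remainder 0 ✓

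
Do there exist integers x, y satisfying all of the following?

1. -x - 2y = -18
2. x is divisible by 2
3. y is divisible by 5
Yes

Take x = 8, y = 5. Substituting into each constraint:
  (1) (-8) - 2(5) = -18 ✓
  (2) 8 = 2 × 4, remainder 0 ✓
  (3) 5 = 5 × 1, remainder 0 ✓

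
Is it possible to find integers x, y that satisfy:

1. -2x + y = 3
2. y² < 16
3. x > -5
Yes

Take x = 0, y = 3. Substituting into each constraint:
  (1) -2(0) + 3 = 3 ✓
  (2) y² = (3)² = 9, and 9 < 16 ✓
  (3) 0 > -5 ✓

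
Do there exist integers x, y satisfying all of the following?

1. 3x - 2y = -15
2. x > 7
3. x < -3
No

A contradictory subset is {x > 7, x < -3}. No integer assignment can satisfy these jointly:

  - x > 7: bounds one variable relative to a constant
  - x < -3: bounds one variable relative to a constant

Direct contradiction: the bounds on x require x ≥ 8 and x ≤ -4 simultaneously, which is empty.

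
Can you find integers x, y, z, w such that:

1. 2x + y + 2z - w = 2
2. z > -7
Yes

Take x = 0, y = 2, z = 0, w = 0. Substituting into each constraint:
  (1) 2(0) + 2 + 2(0) + 0 = 2 ✓
  (2) 0 > -7 ✓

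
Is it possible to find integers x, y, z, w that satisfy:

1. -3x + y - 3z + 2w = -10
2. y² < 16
Yes

Take x = 0, y = 0, z = 0, w = -5. Substituting into each constraint:
  (1) -3(0) + 0 - 3(0) + 2(-5) = -10 ✓
  (2) y² = (0)² = 0, and 0 < 16 ✓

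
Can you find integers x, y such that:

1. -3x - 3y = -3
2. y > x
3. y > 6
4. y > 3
Yes

Take x = -6, y = 7. Substituting into each constraint:
  (1) -3(-6) - 3(7) = -3 ✓
  (2) 7 > -6 ✓
  (3) 7 > 6 ✓
  (4) 7 > 3 ✓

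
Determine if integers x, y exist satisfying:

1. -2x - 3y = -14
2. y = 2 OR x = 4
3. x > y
Yes

Take x = 4, y = 2. Substituting into each constraint:
  (1) -2(4) - 3(2) = -14 ✓
  (2) y = 2, target 2 ✓ (first branch holds)
  (3) 4 > 2 ✓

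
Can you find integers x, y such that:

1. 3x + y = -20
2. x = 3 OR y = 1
Yes

Take x = -7, y = 1. Substituting into each constraint:
  (1) 3(-7) + 1 = -20 ✓
  (2) y = 1, target 1 ✓ (second branch holds)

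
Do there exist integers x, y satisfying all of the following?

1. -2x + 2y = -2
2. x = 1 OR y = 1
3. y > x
No

A contradictory subset is {-2x + 2y = -2, y > x}. No integer assignment can satisfy these jointly:

  - -2x + 2y = -2: is a linear equation tying the variables together
  - y > x: bounds one variable relative to another variable

From the equation, x − y = 1, i.e. y − x = -1; but y > x requires y − x ≥ 1. Contradiction.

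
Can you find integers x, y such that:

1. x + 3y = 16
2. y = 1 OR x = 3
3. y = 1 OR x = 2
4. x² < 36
No

The full constraint system is jointly infeasible over the integers. Each constraint and what it forces:

  - x + 3y = 16: is a linear equation tying the variables together
  - y = 1 OR x = 3: forces a choice: either y = 1 or x = 3
  - y = 1 OR x = 2: forces a choice: either y = 1 or x = 2
  - x² < 36: restricts x to |x| ≤ 5

The bounds confine x to {-5, -4, -3, -2, -1, 0, 1, 2, 3, 4, 5}. For each value, substitute into the equation:
  • x = -5: the equation forces y = 7, but neither branch of (y = 1 OR x = 3) holds.
  • x = -4: the equation gives 3y = 20, so y would not be an integer.
  • x = -3: the equation gives 3y = 19, so y would not be an integer.
  • x = -2: the equation forces y = 6, but neither branch of (y = 1 OR x = 3) holds.
  • x = -1: the equation gives 3y = 17, so y would not be an integer.
  • x = 0: the equation gives 3y = 16, so y would not be an integer.
  • x = 1: the equation forces y = 5, but neither branch of (y = 1 OR x = 3) holds.
  • x = 2: the equation gives 3y = 14, so y would not be an integer.
  • x = 3: the equation gives 3y = 13, so y would not be an integer.
  • x = 4: the equation forces y = 4, but neither branch of (y = 1 OR x = 3) holds.
  • x = 5: the equation gives 3y = 11, so y would not be an integer.
Every case fails, so no integer solution exists.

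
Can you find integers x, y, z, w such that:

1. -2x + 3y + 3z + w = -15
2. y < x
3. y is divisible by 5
Yes

Take x = 1, y = 0, z = -5, w = 2. Substituting into each constraint:
  (1) -2(1) + 3(0) + 3(-5) + 2 = -15 ✓
  (2) 0 < 1 ✓
  (3) 0 = 5 × 0, remainder 0 ✓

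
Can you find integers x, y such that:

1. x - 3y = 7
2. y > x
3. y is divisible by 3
Yes

Take x = -11, y = -6. Substituting into each constraint:
  (1) (-11) - 3(-6) = 7 ✓
  (2) -6 > -11 ✓
  (3) -6 = 3 × -2, remainder 0 ✓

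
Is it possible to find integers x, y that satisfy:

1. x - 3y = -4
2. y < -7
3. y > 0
No

A contradictory subset is {y < -7, y > 0}. No integer assignment can satisfy these jointly:

  - y < -7: bounds one variable relative to a constant
  - y > 0: bounds one variable relative to a constant

Direct contradiction: the bounds on y require y ≥ 1 and y ≤ -8 simultaneously, which is empty.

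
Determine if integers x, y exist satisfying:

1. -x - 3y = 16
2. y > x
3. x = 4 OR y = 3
Yes

Take x = -25, y = 3. Substituting into each constraint:
  (1) 25 - 3(3) = 16 ✓
  (2) 3 > -25 ✓
  (3) y = 3, target 3 ✓ (second branch holds)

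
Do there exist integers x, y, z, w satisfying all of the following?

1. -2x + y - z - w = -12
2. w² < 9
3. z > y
Yes

Take x = 0, y = 0, z = 12, w = 0. Substituting into each constraint:
  (1) -2(0) + 0 + (-12) + 0 = -12 ✓
  (2) w² = (0)² = 0, and 0 < 9 ✓
  (3) 12 > 0 ✓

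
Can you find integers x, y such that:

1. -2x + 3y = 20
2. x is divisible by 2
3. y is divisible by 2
Yes

Take x = 2, y = 8. Substituting into each constraint:
  (1) -2(2) + 3(8) = 20 ✓
  (2) 2 = 2 × 1, remainder 0 ✓
  (3) 8 = 2 × 4, remainder 0 ✓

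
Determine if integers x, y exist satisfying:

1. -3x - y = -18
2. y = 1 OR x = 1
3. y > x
Yes

Take x = 1, y = 15. Substituting into each constraint:
  (1) -3(1) + (-15) = -18 ✓
  (2) x = 1, target 1 ✓ (second branch holds)
  (3) 15 > 1 ✓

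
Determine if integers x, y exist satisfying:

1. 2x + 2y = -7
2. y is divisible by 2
No

Even the single constraint (2x + 2y = -7) is infeasible over the integers.

  - 2x + 2y = -7: every term on the left is divisible by 2, so the LHS ≡ 0 (mod 2), but the RHS -7 is not — no integer solution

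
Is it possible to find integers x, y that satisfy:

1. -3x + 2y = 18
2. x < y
Yes

Take x = 0, y = 9. Substituting into each constraint:
  (1) -3(0) + 2(9) = 18 ✓
  (2) 0 < 9 ✓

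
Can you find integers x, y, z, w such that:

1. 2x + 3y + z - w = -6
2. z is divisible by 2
Yes

Take x = 0, y = 0, z = 0, w = 6. Substituting into each constraint:
  (1) 2(0) + 3(0) + 0 + (-6) = -6 ✓
  (2) 0 = 2 × 0, remainder 0 ✓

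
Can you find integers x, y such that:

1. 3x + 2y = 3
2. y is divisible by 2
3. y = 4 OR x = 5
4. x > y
Yes

Take x = 5, y = -6. Substituting into each constraint:
  (1) 3(5) + 2(-6) = 3 ✓
  (2) -6 = 2 × -3, remainder 0 ✓
  (3) x = 5, target 5 ✓ (second branch holds)
  (4) 5 > -6 ✓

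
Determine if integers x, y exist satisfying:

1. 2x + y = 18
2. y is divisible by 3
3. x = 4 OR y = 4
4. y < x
No

The full constraint system is jointly infeasible over the integers. Each constraint and what it forces:

  - 2x + y = 18: is a linear equation tying the variables together
  - y is divisible by 3: restricts y to multiples of 3
  - x = 4 OR y = 4: forces a choice: either x = 4 or y = 4
  - y < x: bounds one variable relative to another variable

Split on the disjunction (x = 4 OR y = 4):
  • If x = 4: with x = 4, writing y = 3y', every remaining term of the linear equation is divisible by 3, so the left side is ≡ 0 (mod 3); but the right side 10 ≡ 1 (mod 3). No integers can satisfy it.
  • If y = 4: this contradicts the divisibility constraint — 4 is not a multiple of 3.
Both branches are infeasible, so the system has no integer solution.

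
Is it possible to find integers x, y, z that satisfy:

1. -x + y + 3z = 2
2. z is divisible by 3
Yes

Take x = -2, y = 0, z = 0. Substituting into each constraint:
  (1) 2 + 0 + 3(0) = 2 ✓
  (2) 0 = 3 × 0, remainder 0 ✓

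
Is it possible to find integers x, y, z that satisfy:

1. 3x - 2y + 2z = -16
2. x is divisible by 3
Yes

Take x = 0, y = 8, z = 0. Substituting into each constraint:
  (1) 3(0) - 2(8) + 2(0) = -16 ✓
  (2) 0 = 3 × 0, remainder 0 ✓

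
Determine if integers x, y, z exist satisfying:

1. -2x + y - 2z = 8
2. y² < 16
Yes

Take x = 0, y = 0, z = -4. Substituting into each constraint:
  (1) -2(0) + 0 - 2(-4) = 8 ✓
  (2) y² = (0)² = 0, and 0 < 16 ✓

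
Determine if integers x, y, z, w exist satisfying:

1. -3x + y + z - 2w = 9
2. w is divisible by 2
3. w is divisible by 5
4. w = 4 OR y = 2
Yes

Take x = 0, y = 2, z = 27, w = 10. Substituting into each constraint:
  (1) -3(0) + 2 + 27 - 2(10) = 9 ✓
  (2) 10 = 2 × 5, remainder 0 ✓
  (3) 10 = 5 × 2, remainder 0 ✓
  (4) y = 2, target 2 ✓ (second branch holds)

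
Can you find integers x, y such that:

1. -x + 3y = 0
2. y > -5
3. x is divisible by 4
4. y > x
Yes

Take x = -12, y = -4. Substituting into each constraint:
  (1) 12 + 3(-4) = 0 ✓
  (2) -4 > -5 ✓
  (3) -12 = 4 × -3, remainder 0 ✓
  (4) -4 > -12 ✓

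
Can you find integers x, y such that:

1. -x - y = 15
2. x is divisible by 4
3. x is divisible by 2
Yes

Take x = 0, y = -15. Substituting into each constraint:
  (1) 0 + 15 = 15 ✓
  (2) 0 = 4 × 0, remainder 0 ✓
  (3) 0 = 2 × 0, remainder 0 ✓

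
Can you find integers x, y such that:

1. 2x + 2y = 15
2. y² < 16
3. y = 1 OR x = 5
No

Even the single constraint (2x + 2y = 15) is infeasible over the integers.

  - 2x + 2y = 15: every term on the left is divisible by 2, so the LHS ≡ 0 (mod 2), but the RHS 15 is not — no integer solution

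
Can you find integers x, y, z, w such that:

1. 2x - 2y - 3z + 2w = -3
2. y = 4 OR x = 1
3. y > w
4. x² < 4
Yes

Take x = 1, y = 0, z = 1, w = -1. Substituting into each constraint:
  (1) 2(1) - 2(0) - 3(1) + 2(-1) = -3 ✓
  (2) x = 1, target 1 ✓ (second branch holds)
  (3) 0 > -1 ✓
  (4) x² = (1)² = 1, and 1 < 4 ✓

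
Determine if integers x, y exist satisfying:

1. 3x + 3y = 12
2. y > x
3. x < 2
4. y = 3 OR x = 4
Yes

Take x = 1, y = 3. Substituting into each constraint:
  (1) 3(1) + 3(3) = 12 ✓
  (2) 3 > 1 ✓
  (3) 1 < 2 ✓
  (4) y = 3, target 3 ✓ (first branch holds)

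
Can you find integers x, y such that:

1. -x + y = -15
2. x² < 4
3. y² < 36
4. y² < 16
No

A contradictory subset is {-x + y = -15, x² < 4, y² < 16}. No integer assignment can satisfy these jointly:

  - -x + y = -15: is a linear equation tying the variables together
  - x² < 4: restricts x to |x| ≤ 1
  - y² < 16: restricts y to |y| ≤ 3

Range argument: with x ∈ [-1, 1], y ∈ [-3, 3], the left side of the equation is at least -4, but the right side is -15 < -4. No integer solution exists.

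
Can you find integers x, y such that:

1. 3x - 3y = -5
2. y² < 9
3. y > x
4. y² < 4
No

Even the single constraint (3x - 3y = -5) is infeasible over the integers.

  - 3x - 3y = -5: every term on the left is divisible by 3, so the LHS ≡ 0 (mod 3), but the RHS -5 is not — no integer solution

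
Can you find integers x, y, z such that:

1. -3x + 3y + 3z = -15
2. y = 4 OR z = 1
Yes

Take x = 0, y = -6, z = 1. Substituting into each constraint:
  (1) -3(0) + 3(-6) + 3(1) = -15 ✓
  (2) z = 1, target 1 ✓ (second branch holds)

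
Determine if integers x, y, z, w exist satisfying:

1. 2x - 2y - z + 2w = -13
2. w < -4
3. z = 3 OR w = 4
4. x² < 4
Yes

Take x = 0, y = 0, z = 3, w = -5. Substituting into each constraint:
  (1) 2(0) - 2(0) + (-3) + 2(-5) = -13 ✓
  (2) -5 < -4 ✓
  (3) z = 3, target 3 ✓ (first branch holds)
  (4) x² = (0)² = 0, and 0 < 4 ✓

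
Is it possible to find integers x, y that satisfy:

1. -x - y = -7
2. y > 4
Yes

Take x = 0, y = 7. Substituting into each constraint:
  (1) 0 + (-7) = -7 ✓
  (2) 7 > 4 ✓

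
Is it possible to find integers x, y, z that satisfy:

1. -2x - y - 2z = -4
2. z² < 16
Yes

Take x = 0, y = 0, z = 2. Substituting into each constraint:
  (1) -2(0) + 0 - 2(2) = -4 ✓
  (2) z² = (2)² = 4, and 4 < 16 ✓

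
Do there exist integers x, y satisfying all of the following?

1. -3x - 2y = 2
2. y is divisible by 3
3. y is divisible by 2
No

A contradictory subset is {-3x - 2y = 2, y is divisible by 3}. No integer assignment can satisfy these jointly:

  - -3x - 2y = 2: is a linear equation tying the variables together
  - y is divisible by 3: restricts y to multiples of 3

Modular obstruction: writing y = 3y', every remaining term of the linear equation is divisible by 3, so the left side is ≡ 0 (mod 3); but the right side 2 ≡ 2 (mod 3). No integers can satisfy it.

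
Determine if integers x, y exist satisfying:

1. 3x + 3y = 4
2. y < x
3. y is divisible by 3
No

Even the single constraint (3x + 3y = 4) is infeasible over the integers.

  - 3x + 3y = 4: every term on the left is divisible by 3, so the LHS ≡ 0 (mod 3), but the RHS 4 is not — no integer solution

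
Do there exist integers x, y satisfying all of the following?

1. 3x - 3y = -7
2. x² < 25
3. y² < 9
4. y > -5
No

Even the single constraint (3x - 3y = -7) is infeasible over the integers.

  - 3x - 3y = -7: every term on the left is divisible by 3, so the LHS ≡ 0 (mod 3), but the RHS -7 is not — no integer solution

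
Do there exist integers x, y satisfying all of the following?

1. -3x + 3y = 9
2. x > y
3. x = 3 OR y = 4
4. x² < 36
No

A contradictory subset is {-3x + 3y = 9, x > y}. No integer assignment can satisfy these jointly:

  - -3x + 3y = 9: is a linear equation tying the variables together
  - x > y: bounds one variable relative to another variable

From the equation, x − y = -3, i.e. x − y = -3; but x > y requires x − y ≥ 1. Contradiction.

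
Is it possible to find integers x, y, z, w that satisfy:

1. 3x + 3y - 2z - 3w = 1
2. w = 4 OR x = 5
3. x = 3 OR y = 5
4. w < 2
Yes

Take x = 5, y = 5, z = 16, w = -1. Substituting into each constraint:
  (1) 3(5) + 3(5) - 2(16) - 3(-1) = 1 ✓
  (2) x = 5, target 5 ✓ (second branch holds)
  (3) y = 5, target 5 ✓ (second branch holds)
  (4) -1 < 2 ✓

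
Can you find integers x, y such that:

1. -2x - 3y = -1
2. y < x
Yes

Take x = 2, y = -1. Substituting into each constraint:
  (1) -2(2) - 3(-1) = -1 ✓
  (2) -1 < 2 ✓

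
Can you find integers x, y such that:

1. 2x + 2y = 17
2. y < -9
No

Even the single constraint (2x + 2y = 17) is infeasible over the integers.

  - 2x + 2y = 17: every term on the left is divisible by 2, so the LHS ≡ 0 (mod 2), but the RHS 17 is not — no integer solution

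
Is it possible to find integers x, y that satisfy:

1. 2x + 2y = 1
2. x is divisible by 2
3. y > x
No

Even the single constraint (2x + 2y = 1) is infeasible over the integers.

  - 2x + 2y = 1: every term on the left is divisible by 2, so the LHS ≡ 0 (mod 2), but the RHS 1 is not — no integer solution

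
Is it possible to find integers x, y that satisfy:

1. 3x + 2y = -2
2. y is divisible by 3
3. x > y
No

A contradictory subset is {3x + 2y = -2, y is divisible by 3}. No integer assignment can satisfy these jointly:

  - 3x + 2y = -2: is a linear equation tying the variables together
  - y is divisible by 3: restricts y to multiples of 3

Modular obstruction: writing y = 3y', every remaining term of the linear equation is divisible by 3, so the left side is ≡ 0 (mod 3); but the right side -2 ≡ 1 (mod 3). No integers can satisfy it.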